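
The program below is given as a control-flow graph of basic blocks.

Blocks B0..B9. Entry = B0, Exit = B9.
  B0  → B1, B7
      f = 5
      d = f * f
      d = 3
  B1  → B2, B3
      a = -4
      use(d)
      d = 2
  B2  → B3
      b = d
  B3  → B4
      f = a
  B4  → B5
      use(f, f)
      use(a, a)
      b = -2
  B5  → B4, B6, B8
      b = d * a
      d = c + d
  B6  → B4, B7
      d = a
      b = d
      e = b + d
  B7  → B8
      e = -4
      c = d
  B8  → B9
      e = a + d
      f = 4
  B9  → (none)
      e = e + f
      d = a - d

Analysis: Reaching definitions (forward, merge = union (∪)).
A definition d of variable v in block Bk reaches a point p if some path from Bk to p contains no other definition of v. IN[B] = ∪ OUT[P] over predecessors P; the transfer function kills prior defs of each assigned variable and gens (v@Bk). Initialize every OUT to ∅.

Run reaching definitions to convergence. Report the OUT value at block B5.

Per-block solution:
  B0:  IN={}  OUT={d@B0, f@B0}
  B1:  IN={d@B0, f@B0}  OUT={a@B1, d@B1, f@B0}
  B2:  IN={a@B1, d@B1, f@B0}  OUT={a@B1, b@B2, d@B1, f@B0}
  B3:  IN={a@B1, b@B2, d@B1, f@B0}  OUT={a@B1, b@B2, d@B1, f@B3}
  B4:  IN={a@B1, b@B2, b@B5, b@B6, d@B1, d@B5, d@B6, e@B6, f@B3}  OUT={a@B1, b@B4, d@B1, d@B5, d@B6, e@B6, f@B3}
  B5:  IN={a@B1, b@B4, d@B1, d@B5, d@B6, e@B6, f@B3}  OUT={a@B1, b@B5, d@B5, e@B6, f@B3}
  B6:  IN={a@B1, b@B5, d@B5, e@B6, f@B3}  OUT={a@B1, b@B6, d@B6, e@B6, f@B3}
  B7:  IN={a@B1, b@B6, d@B0, d@B6, e@B6, f@B0, f@B3}  OUT={a@B1, b@B6, c@B7, d@B0, d@B6, e@B7, f@B0, f@B3}
  B8:  IN={a@B1, b@B5, b@B6, c@B7, d@B0, d@B5, d@B6, e@B6, e@B7, f@B0, f@B3}  OUT={a@B1, b@B5, b@B6, c@B7, d@B0, d@B5, d@B6, e@B8, f@B8}
  B9:  IN={a@B1, b@B5, b@B6, c@B7, d@B0, d@B5, d@B6, e@B8, f@B8}  OUT={a@B1, b@B5, b@B6, c@B7, d@B9, e@B9, f@B8}

Merge at B5: IN[B5] = OUT[B4] = {a@B1, b@B4, d@B1, d@B5, d@B6, e@B6, f@B3}
Applying B5's transfer function to that IN value gives OUT[B5] (row B5 above).

Answer: {a@B1, b@B5, d@B5, e@B6, f@B3}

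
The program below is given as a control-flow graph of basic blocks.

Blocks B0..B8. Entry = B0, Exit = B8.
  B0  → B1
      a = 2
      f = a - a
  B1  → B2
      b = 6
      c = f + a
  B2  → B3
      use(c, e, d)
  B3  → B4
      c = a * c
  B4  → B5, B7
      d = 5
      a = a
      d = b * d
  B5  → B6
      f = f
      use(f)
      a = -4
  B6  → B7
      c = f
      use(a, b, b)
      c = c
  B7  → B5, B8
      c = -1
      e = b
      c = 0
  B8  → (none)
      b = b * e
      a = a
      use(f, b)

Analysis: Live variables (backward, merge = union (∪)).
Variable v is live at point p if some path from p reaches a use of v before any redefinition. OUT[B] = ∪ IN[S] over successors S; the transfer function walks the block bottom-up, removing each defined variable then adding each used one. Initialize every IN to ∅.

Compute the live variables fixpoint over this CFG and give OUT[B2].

Converged values:
  B0:   IN={d, e}   OUT={a, d, e, f}
  B1:   IN={a, d, e, f}   OUT={a, b, c, d, e, f}
  B2:   IN={a, b, c, d, e, f}   OUT={a, b, c, f}
  B3:   IN={a, b, c, f}   OUT={a, b, f}
  B4:   IN={a, b, f}   OUT={a, b, f}
  B5:   IN={b, f}   OUT={a, b, f}
  B6:   IN={a, b, f}   OUT={a, b, f}
  B7:   IN={a, b, f}   OUT={a, b, e, f}
  B8:   IN={a, b, e, f}   OUT={}

Merge at B2: OUT[B2] = IN[B3] = {a, b, c, f}

Answer: {a, b, c, f}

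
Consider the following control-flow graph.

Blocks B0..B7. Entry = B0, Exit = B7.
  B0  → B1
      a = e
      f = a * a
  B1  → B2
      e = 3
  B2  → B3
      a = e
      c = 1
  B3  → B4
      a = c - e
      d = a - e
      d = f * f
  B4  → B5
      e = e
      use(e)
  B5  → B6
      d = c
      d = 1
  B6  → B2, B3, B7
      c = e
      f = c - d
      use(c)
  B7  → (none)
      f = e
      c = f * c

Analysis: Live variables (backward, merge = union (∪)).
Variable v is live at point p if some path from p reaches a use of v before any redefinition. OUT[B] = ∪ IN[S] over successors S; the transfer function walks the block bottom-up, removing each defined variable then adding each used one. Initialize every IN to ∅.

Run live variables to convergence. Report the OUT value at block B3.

Fixpoint table:
  B0:   IN={e}   OUT={f}
  B1:   IN={f}   OUT={e, f}
  B2:   IN={e, f}   OUT={c, e, f}
  B3:   IN={c, e, f}   OUT={c, e}
  B4:   IN={c, e}   OUT={c, e}
  B5:   IN={c, e}   OUT={d, e}
  B6:   IN={d, e}   OUT={c, e, f}
  B7:   IN={c, e}   OUT={}

Merge at B3: OUT[B3] = IN[B4] = {c, e}

Answer: {c, e}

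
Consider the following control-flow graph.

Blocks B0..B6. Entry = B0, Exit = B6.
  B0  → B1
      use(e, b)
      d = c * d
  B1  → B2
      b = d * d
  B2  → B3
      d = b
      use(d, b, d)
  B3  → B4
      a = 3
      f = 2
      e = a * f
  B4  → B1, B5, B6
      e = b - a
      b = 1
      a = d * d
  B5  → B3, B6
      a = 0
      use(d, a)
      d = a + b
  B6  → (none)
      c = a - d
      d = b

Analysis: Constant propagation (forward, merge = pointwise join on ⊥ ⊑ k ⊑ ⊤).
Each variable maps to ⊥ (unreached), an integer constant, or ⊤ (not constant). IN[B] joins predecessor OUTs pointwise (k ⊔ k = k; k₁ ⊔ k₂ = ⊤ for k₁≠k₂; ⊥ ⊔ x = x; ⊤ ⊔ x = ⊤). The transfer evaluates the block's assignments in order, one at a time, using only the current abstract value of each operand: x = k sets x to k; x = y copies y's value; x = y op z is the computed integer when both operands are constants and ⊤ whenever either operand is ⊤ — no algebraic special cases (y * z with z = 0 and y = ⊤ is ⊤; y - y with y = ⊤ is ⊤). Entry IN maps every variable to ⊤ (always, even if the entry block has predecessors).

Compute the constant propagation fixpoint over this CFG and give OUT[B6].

Answer: {a: ⊤, b: 1, c: ⊤, d: 1, e: ⊤, f: 2}

Derivation:
Fixpoint table:
  B0:   IN=(all ⊤)   OUT=(all ⊤)
  B1:   IN=(all ⊤)   OUT=(all ⊤)
  B2:   IN=(all ⊤)   OUT=(all ⊤)
  B3:   IN=(all ⊤)   OUT={a:3, e:6, f:2; rest ⊤}
  B4:   IN={a:3, e:6, f:2; rest ⊤}   OUT={b:1, f:2; rest ⊤}
  B5:   IN={b:1, f:2; rest ⊤}   OUT={a:0, b:1, d:1, f:2; rest ⊤}
  B6:   IN={b:1, f:2; rest ⊤}   OUT={b:1, d:1, f:2; rest ⊤}

Merge at B6: IN[B6] = OUT[B4] ⊔ OUT[B5] = {a: ⊤, b: 1, c: ⊤, d: ⊤, e: ⊤, f: 2}
Applying B6's transfer function to that IN value gives OUT[B6] (row B6 above).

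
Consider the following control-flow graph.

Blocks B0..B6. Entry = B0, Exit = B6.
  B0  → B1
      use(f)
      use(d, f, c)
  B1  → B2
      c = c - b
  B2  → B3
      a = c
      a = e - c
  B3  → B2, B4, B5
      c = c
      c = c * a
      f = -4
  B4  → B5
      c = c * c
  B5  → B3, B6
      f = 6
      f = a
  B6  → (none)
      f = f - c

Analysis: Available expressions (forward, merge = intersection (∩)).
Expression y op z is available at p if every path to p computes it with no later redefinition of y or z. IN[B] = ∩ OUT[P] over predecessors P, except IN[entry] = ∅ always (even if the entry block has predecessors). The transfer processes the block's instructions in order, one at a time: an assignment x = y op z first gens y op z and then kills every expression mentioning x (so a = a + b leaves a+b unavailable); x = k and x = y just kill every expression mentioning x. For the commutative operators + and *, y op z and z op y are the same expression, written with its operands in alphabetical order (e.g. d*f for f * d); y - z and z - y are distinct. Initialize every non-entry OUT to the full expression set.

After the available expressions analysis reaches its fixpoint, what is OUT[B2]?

Converged values:
  B0:   IN={}   OUT={}
  B1:   IN={}   OUT={}
  B2:   IN={}   OUT={e-c}
  B3:   IN={}   OUT={}
  B4:   IN={}   OUT={}
  B5:   IN={}   OUT={}
  B6:   IN={}   OUT={}

Merge at B2: IN[B2] = OUT[B1] ∩ OUT[B3] = {}
Applying B2's transfer function to that IN value gives OUT[B2] (row B2 above).

Answer: {e-c}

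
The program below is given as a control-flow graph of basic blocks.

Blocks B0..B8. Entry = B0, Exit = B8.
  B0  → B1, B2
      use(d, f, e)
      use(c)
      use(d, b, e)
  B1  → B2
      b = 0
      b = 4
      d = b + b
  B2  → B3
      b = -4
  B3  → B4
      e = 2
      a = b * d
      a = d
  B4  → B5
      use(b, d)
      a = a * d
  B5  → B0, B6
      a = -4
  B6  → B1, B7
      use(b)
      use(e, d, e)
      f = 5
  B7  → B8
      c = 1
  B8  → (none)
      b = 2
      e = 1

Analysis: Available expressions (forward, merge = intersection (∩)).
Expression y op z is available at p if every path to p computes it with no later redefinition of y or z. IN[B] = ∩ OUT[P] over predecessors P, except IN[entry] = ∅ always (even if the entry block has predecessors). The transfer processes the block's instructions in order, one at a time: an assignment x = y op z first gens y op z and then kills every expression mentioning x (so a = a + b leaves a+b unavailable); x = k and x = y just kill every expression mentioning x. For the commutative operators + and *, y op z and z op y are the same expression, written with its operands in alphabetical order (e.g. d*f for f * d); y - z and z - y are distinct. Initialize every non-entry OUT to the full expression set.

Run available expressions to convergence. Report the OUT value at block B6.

Fixpoint table:
  B0:  IN={}  OUT={}
  B1:  IN={}  OUT={b+b}
  B2:  IN={}  OUT={}
  B3:  IN={}  OUT={b*d}
  B4:  IN={b*d}  OUT={b*d}
  B5:  IN={b*d}  OUT={b*d}
  B6:  IN={b*d}  OUT={b*d}
  B7:  IN={b*d}  OUT={b*d}
  B8:  IN={b*d}  OUT={}

Merge at B6: IN[B6] = OUT[B5] = {b*d}
Applying B6's transfer function to that IN value gives OUT[B6] (row B6 above).

Answer: {b*d}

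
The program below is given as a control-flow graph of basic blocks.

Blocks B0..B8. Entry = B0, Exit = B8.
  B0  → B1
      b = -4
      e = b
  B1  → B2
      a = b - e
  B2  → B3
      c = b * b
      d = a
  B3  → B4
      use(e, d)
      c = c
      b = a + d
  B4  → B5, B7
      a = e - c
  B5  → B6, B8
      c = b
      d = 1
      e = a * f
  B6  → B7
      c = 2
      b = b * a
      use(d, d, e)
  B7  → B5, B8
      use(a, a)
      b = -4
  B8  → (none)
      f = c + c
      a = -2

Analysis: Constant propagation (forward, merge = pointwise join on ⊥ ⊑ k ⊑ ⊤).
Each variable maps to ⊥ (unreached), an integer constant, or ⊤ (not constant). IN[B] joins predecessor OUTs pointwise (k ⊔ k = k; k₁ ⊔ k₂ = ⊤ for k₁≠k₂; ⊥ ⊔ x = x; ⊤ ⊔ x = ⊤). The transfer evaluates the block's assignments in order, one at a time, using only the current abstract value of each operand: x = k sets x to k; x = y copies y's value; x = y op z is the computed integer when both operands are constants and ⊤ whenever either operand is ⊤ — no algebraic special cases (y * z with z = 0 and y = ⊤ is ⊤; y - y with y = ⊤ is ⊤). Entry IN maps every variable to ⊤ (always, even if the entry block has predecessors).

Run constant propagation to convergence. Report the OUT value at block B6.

Answer: {a: -20, b: ⊤, c: 2, d: 1, e: ⊤, f: ⊤}

Derivation:
Per-block solution:
  B0:   IN=(all ⊤)   OUT={b:-4, e:-4; rest ⊤}
  B1:   IN={b:-4, e:-4; rest ⊤}   OUT={a:0, b:-4, e:-4; rest ⊤}
  B2:   IN={a:0, b:-4, e:-4; rest ⊤}   OUT={a:0, b:-4, c:16, d:0, e:-4; rest ⊤}
  B3:   IN={a:0, b:-4, c:16, d:0, e:-4; rest ⊤}   OUT={a:0, b:0, c:16, d:0, e:-4; rest ⊤}
  B4:   IN={a:0, b:0, c:16, d:0, e:-4; rest ⊤}   OUT={a:-20, b:0, c:16, d:0, e:-4; rest ⊤}
  B5:   IN={a:-20; rest ⊤}   OUT={a:-20, d:1; rest ⊤}
  B6:   IN={a:-20, d:1; rest ⊤}   OUT={a:-20, c:2, d:1; rest ⊤}
  B7:   IN={a:-20; rest ⊤}   OUT={a:-20, b:-4; rest ⊤}
  B8:   IN={a:-20; rest ⊤}   OUT={a:-2; rest ⊤}

Merge at B6: IN[B6] = OUT[B5] = {a: -20, b: ⊤, c: ⊤, d: 1, e: ⊤, f: ⊤}
Applying B6's transfer function to that IN value gives OUT[B6] (row B6 above).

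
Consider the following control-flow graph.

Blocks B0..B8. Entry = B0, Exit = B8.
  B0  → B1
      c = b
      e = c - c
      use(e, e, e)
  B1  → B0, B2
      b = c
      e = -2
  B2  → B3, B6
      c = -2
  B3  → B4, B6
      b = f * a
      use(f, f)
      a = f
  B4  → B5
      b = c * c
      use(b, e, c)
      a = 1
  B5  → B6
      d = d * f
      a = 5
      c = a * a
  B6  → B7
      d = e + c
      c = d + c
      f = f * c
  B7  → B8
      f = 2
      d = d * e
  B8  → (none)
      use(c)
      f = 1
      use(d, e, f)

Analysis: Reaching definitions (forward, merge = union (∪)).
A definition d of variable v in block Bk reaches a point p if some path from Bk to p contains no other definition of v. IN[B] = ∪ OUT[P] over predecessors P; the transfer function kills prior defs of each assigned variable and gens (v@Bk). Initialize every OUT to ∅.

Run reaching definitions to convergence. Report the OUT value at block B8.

Converged values:
  B0:  IN={b@B1, c@B0, e@B1}  OUT={b@B1, c@B0, e@B0}
  B1:  IN={b@B1, c@B0, e@B0}  OUT={b@B1, c@B0, e@B1}
  B2:  IN={b@B1, c@B0, e@B1}  OUT={b@B1, c@B2, e@B1}
  B3:  IN={b@B1, c@B2, e@B1}  OUT={a@B3, b@B3, c@B2, e@B1}
  B4:  IN={a@B3, b@B3, c@B2, e@B1}  OUT={a@B4, b@B4, c@B2, e@B1}
  B5:  IN={a@B4, b@B4, c@B2, e@B1}  OUT={a@B5, b@B4, c@B5, d@B5, e@B1}
  B6:  IN={a@B3, a@B5, b@B1, b@B3, b@B4, c@B2, c@B5, d@B5, e@B1}  OUT={a@B3, a@B5, b@B1, b@B3, b@B4, c@B6, d@B6, e@B1, f@B6}
  B7:  IN={a@B3, a@B5, b@B1, b@B3, b@B4, c@B6, d@B6, e@B1, f@B6}  OUT={a@B3, a@B5, b@B1, b@B3, b@B4, c@B6, d@B7, e@B1, f@B7}
  B8:  IN={a@B3, a@B5, b@B1, b@B3, b@B4, c@B6, d@B7, e@B1, f@B7}  OUT={a@B3, a@B5, b@B1, b@B3, b@B4, c@B6, d@B7, e@B1, f@B8}

Merge at B8: IN[B8] = OUT[B7] = {a@B3, a@B5, b@B1, b@B3, b@B4, c@B6, d@B7, e@B1, f@B7}
Applying B8's transfer function to that IN value gives OUT[B8] (row B8 above).

Answer: {a@B3, a@B5, b@B1, b@B3, b@B4, c@B6, d@B7, e@B1, f@B8}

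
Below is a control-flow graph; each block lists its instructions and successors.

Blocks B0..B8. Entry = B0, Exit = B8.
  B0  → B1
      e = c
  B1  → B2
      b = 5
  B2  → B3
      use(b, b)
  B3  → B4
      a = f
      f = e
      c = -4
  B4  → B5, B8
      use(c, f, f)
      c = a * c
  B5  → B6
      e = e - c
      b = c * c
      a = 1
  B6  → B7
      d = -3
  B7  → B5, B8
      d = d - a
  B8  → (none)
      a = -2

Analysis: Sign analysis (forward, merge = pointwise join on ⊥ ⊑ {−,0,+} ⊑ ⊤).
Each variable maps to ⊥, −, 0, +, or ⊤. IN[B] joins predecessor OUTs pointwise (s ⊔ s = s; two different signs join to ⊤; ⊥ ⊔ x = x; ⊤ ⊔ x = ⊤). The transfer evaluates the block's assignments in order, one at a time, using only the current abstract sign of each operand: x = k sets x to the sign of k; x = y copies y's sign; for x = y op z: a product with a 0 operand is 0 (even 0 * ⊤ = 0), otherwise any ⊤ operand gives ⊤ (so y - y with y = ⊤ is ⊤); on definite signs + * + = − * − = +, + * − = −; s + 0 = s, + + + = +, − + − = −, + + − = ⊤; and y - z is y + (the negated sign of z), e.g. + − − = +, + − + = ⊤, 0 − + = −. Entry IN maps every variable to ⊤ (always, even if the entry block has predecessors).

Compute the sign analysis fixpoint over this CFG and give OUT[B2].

Answer: {a: ⊤, b: +, c: ⊤, d: ⊤, e: ⊤, f: ⊤}

Derivation:
Per-block solution:
  B0:   IN=(all ⊤)   OUT=(all ⊤)
  B1:   IN=(all ⊤)   OUT={b:+; rest ⊤}
  B2:   IN={b:+; rest ⊤}   OUT={b:+; rest ⊤}
  B3:   IN={b:+; rest ⊤}   OUT={b:+, c:-; rest ⊤}
  B4:   IN={b:+, c:-; rest ⊤}   OUT={b:+; rest ⊤}
  B5:   IN=(all ⊤)   OUT={a:+; rest ⊤}
  B6:   IN={a:+; rest ⊤}   OUT={a:+, d:-; rest ⊤}
  B7:   IN={a:+, d:-; rest ⊤}   OUT={a:+, d:-; rest ⊤}
  B8:   IN=(all ⊤)   OUT={a:-; rest ⊤}

Merge at B2: IN[B2] = OUT[B1] = {a: ⊤, b: +, c: ⊤, d: ⊤, e: ⊤, f: ⊤}
Applying B2's transfer function to that IN value gives OUT[B2] (row B2 above).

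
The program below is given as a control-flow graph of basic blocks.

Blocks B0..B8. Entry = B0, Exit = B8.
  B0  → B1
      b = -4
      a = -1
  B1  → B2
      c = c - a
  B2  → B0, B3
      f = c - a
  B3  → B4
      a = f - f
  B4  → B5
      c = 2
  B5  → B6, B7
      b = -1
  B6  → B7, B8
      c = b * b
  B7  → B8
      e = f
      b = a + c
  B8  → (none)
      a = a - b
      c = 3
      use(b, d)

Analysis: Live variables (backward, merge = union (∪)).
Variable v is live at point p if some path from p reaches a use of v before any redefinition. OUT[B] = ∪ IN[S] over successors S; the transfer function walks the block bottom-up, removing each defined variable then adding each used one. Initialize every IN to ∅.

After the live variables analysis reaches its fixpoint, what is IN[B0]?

Per-block solution:
  B0: | IN={c, d} | OUT={a, c, d}
  B1: | IN={a, c, d} | OUT={a, c, d}
  B2: | IN={a, c, d} | OUT={c, d, f}
  B3: | IN={d, f} | OUT={a, d, f}
  B4: | IN={a, d, f} | OUT={a, c, d, f}
  B5: | IN={a, c, d, f} | OUT={a, b, c, d, f}
  B6: | IN={a, b, d, f} | OUT={a, b, c, d, f}
  B7: | IN={a, c, d, f} | OUT={a, b, d}
  B8: | IN={a, b, d} | OUT={}

Merge at B0: OUT[B0] = IN[B1] = {a, c, d}
Applying B0's transfer function to that OUT value gives IN[B0] (row B0 above).

Answer: {c, d}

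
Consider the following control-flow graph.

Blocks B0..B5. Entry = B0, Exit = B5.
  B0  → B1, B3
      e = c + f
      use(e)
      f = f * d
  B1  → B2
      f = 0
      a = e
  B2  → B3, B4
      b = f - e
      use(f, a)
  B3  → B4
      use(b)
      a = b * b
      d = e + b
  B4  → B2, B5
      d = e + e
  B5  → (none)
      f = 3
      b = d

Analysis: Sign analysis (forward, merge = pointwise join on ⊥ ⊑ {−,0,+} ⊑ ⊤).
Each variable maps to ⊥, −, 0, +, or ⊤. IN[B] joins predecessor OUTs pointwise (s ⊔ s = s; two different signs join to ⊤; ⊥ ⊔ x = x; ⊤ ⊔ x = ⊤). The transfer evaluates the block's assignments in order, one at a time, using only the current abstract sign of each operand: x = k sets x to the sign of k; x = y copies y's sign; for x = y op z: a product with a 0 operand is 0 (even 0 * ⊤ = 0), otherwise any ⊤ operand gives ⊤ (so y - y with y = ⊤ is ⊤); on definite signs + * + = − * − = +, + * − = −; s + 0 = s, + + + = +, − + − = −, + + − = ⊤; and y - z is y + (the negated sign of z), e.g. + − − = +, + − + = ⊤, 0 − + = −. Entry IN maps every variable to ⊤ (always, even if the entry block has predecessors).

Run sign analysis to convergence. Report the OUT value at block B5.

Converged values:
  B0: | IN=(all ⊤) | OUT=(all ⊤)
  B1: | IN=(all ⊤) | OUT={f:0; rest ⊤}
  B2: | IN=(all ⊤) | OUT=(all ⊤)
  B3: | IN=(all ⊤) | OUT=(all ⊤)
  B4: | IN=(all ⊤) | OUT=(all ⊤)
  B5: | IN=(all ⊤) | OUT={f:+; rest ⊤}

Merge at B5: IN[B5] = OUT[B4] = {a: ⊤, b: ⊤, c: ⊤, d: ⊤, e: ⊤, f: ⊤}
Applying B5's transfer function to that IN value gives OUT[B5] (row B5 above).

Answer: {a: ⊤, b: ⊤, c: ⊤, d: ⊤, e: ⊤, f: +}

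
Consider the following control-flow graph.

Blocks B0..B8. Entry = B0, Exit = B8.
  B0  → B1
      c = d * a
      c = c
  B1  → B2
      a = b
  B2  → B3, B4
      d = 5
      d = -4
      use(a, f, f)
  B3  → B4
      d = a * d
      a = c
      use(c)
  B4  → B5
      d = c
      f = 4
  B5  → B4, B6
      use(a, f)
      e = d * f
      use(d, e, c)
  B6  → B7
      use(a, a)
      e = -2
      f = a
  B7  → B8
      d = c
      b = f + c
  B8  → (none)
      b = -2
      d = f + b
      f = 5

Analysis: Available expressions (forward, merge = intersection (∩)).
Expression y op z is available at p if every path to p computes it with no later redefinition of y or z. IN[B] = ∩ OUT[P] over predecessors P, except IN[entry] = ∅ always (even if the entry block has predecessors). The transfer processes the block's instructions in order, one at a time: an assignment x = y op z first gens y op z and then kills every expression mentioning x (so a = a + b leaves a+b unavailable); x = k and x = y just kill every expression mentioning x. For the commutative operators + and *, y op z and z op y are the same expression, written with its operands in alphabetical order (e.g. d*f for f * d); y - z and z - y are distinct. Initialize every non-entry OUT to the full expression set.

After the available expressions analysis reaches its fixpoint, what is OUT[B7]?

Answer: {c+f}

Working:
Fixpoint table:
  B0:  IN={}  OUT={a*d}
  B1:  IN={a*d}  OUT={}
  B2:  IN={}  OUT={}
  B3:  IN={}  OUT={}
  B4:  IN={}  OUT={}
  B5:  IN={}  OUT={d*f}
  B6:  IN={d*f}  OUT={}
  B7:  IN={}  OUT={c+f}
  B8:  IN={c+f}  OUT={}

Merge at B7: IN[B7] = OUT[B6] = {}
Applying B7's transfer function to that IN value gives OUT[B7] (row B7 above).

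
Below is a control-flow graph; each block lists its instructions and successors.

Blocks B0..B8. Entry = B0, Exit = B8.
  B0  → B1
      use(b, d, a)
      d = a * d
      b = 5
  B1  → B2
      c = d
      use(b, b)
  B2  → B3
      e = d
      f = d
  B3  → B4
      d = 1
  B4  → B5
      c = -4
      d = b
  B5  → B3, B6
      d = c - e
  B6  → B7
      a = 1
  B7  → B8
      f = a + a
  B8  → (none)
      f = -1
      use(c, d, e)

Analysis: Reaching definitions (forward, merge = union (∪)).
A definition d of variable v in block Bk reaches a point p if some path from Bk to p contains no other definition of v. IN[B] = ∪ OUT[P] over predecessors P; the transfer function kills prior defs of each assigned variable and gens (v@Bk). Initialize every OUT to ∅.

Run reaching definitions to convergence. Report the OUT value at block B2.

Answer: {b@B0, c@B1, d@B0, e@B2, f@B2}

Working:
Fixpoint table:
  B0: | IN={} | OUT={b@B0, d@B0}
  B1: | IN={b@B0, d@B0} | OUT={b@B0, c@B1, d@B0}
  B2: | IN={b@B0, c@B1, d@B0} | OUT={b@B0, c@B1, d@B0, e@B2, f@B2}
  B3: | IN={b@B0, c@B1, c@B4, d@B0, d@B5, e@B2, f@B2} | OUT={b@B0, c@B1, c@B4, d@B3, e@B2, f@B2}
  B4: | IN={b@B0, c@B1, c@B4, d@B3, e@B2, f@B2} | OUT={b@B0, c@B4, d@B4, e@B2, f@B2}
  B5: | IN={b@B0, c@B4, d@B4, e@B2, f@B2} | OUT={b@B0, c@B4, d@B5, e@B2, f@B2}
  B6: | IN={b@B0, c@B4, d@B5, e@B2, f@B2} | OUT={a@B6, b@B0, c@B4, d@B5, e@B2, f@B2}
  B7: | IN={a@B6, b@B0, c@B4, d@B5, e@B2, f@B2} | OUT={a@B6, b@B0, c@B4, d@B5, e@B2, f@B7}
  B8: | IN={a@B6, b@B0, c@B4, d@B5, e@B2, f@B7} | OUT={a@B6, b@B0, c@B4, d@B5, e@B2, f@B8}

Merge at B2: IN[B2] = OUT[B1] = {b@B0, c@B1, d@B0}
Applying B2's transfer function to that IN value gives OUT[B2] (row B2 above).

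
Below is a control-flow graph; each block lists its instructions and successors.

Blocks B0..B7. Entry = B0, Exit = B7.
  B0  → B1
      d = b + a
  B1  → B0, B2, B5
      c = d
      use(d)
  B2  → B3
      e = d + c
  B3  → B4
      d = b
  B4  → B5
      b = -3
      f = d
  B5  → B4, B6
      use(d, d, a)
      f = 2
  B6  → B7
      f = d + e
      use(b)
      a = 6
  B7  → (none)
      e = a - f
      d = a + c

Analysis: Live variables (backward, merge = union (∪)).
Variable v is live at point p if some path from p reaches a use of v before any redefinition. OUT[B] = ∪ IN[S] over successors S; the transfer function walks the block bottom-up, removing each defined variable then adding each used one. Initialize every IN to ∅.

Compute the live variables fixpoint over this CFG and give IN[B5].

Per-block solution:
  B0: | IN={a, b, e} | OUT={a, b, d, e}
  B1: | IN={a, b, d, e} | OUT={a, b, c, d, e}
  B2: | IN={a, b, c, d} | OUT={a, b, c, e}
  B3: | IN={a, b, c, e} | OUT={a, c, d, e}
  B4: | IN={a, c, d, e} | OUT={a, b, c, d, e}
  B5: | IN={a, b, c, d, e} | OUT={a, b, c, d, e}
  B6: | IN={b, c, d, e} | OUT={a, c, f}
  B7: | IN={a, c, f} | OUT={}

Merge at B5: OUT[B5] = IN[B4] ⊔ IN[B6] = {a, b, c, d, e}
Applying B5's transfer function to that OUT value gives IN[B5] (row B5 above).

Answer: {a, b, c, d, e}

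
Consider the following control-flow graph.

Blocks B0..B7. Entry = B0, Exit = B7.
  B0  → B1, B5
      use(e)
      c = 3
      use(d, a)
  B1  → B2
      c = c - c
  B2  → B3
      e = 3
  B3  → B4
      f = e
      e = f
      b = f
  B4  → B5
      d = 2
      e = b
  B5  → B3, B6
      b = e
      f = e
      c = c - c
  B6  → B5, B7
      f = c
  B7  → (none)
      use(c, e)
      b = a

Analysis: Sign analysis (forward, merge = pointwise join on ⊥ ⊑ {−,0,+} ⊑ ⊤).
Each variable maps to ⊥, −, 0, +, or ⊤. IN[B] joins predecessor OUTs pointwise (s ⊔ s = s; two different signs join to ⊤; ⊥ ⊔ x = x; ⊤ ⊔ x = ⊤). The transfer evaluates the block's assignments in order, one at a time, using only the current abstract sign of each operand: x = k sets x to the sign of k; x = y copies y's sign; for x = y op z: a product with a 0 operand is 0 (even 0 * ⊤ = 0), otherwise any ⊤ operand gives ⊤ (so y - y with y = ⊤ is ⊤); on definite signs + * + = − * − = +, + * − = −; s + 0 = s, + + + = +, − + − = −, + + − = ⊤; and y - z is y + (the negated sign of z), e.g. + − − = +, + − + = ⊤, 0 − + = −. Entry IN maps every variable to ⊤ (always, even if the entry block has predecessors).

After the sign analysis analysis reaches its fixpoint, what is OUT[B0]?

Fixpoint table:
  B0:  IN=(all ⊤)  OUT={c:+; rest ⊤}
  B1:  IN={c:+; rest ⊤}  OUT=(all ⊤)
  B2:  IN=(all ⊤)  OUT={e:+; rest ⊤}
  B3:  IN=(all ⊤)  OUT=(all ⊤)
  B4:  IN=(all ⊤)  OUT={d:+; rest ⊤}
  B5:  IN=(all ⊤)  OUT=(all ⊤)
  B6:  IN=(all ⊤)  OUT=(all ⊤)
  B7:  IN=(all ⊤)  OUT=(all ⊤)

B0 is the boundary node: IN[B0] = {a: ⊤, b: ⊤, c: ⊤, d: ⊤, e: ⊤, f: ⊤}
Applying B0's transfer function to that IN value gives OUT[B0] (row B0 above).

Answer: {a: ⊤, b: ⊤, c: +, d: ⊤, e: ⊤, f: ⊤}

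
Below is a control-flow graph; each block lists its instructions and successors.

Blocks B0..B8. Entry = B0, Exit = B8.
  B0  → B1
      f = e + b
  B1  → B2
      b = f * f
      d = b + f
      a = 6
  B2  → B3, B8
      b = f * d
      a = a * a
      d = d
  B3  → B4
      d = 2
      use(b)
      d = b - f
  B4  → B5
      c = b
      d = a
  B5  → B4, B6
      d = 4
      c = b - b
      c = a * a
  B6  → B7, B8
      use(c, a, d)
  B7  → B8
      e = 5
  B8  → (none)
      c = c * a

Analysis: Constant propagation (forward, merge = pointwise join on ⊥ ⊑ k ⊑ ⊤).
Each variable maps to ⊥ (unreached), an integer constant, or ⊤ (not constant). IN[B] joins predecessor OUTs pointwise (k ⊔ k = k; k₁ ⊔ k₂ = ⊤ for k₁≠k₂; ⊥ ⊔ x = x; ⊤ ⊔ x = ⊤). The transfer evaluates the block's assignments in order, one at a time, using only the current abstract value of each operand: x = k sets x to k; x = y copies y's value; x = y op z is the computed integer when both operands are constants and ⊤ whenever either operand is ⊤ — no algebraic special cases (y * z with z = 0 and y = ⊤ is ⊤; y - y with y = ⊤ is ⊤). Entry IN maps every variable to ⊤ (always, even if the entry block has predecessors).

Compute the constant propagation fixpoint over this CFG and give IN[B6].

Fixpoint table:
  B0:  IN=(all ⊤)  OUT=(all ⊤)
  B1:  IN=(all ⊤)  OUT={a:6; rest ⊤}
  B2:  IN={a:6; rest ⊤}  OUT={a:36; rest ⊤}
  B3:  IN={a:36; rest ⊤}  OUT={a:36; rest ⊤}
  B4:  IN={a:36; rest ⊤}  OUT={a:36, d:36; rest ⊤}
  B5:  IN={a:36, d:36; rest ⊤}  OUT={a:36, c:1296, d:4; rest ⊤}
  B6:  IN={a:36, c:1296, d:4; rest ⊤}  OUT={a:36, c:1296, d:4; rest ⊤}
  B7:  IN={a:36, c:1296, d:4; rest ⊤}  OUT={a:36, c:1296, d:4, e:5; rest ⊤}
  B8:  IN={a:36; rest ⊤}  OUT={a:36; rest ⊤}

Merge at B6: IN[B6] = OUT[B5] = {a: 36, b: ⊤, c: 1296, d: 4, e: ⊤, f: ⊤}

Answer: {a: 36, b: ⊤, c: 1296, d: 4, e: ⊤, f: ⊤}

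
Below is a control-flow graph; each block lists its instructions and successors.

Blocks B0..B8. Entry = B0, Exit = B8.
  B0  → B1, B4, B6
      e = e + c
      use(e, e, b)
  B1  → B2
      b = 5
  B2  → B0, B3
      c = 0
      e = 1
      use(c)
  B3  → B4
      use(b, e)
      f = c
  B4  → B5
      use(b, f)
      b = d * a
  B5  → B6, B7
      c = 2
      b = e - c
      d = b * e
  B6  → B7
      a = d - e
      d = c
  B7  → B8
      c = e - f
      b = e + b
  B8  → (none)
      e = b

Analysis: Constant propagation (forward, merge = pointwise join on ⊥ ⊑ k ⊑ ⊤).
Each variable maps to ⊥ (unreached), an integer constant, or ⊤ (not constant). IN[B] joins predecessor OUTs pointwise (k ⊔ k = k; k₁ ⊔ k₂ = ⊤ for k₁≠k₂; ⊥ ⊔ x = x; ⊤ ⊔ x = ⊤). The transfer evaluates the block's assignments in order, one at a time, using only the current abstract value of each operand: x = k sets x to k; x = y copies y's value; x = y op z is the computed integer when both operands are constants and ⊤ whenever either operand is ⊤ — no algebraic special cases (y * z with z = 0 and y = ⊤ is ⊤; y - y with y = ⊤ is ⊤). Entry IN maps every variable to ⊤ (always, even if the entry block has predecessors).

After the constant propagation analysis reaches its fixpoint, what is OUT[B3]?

Answer: {a: ⊤, b: 5, c: 0, d: ⊤, e: 1, f: 0}

Derivation:
Converged values:
  B0:  IN=(all ⊤)  OUT=(all ⊤)
  B1:  IN=(all ⊤)  OUT={b:5; rest ⊤}
  B2:  IN={b:5; rest ⊤}  OUT={b:5, c:0, e:1; rest ⊤}
  B3:  IN={b:5, c:0, e:1; rest ⊤}  OUT={b:5, c:0, e:1, f:0; rest ⊤}
  B4:  IN=(all ⊤)  OUT=(all ⊤)
  B5:  IN=(all ⊤)  OUT={c:2; rest ⊤}
  B6:  IN=(all ⊤)  OUT=(all ⊤)
  B7:  IN=(all ⊤)  OUT=(all ⊤)
  B8:  IN=(all ⊤)  OUT=(all ⊤)

Merge at B3: IN[B3] = OUT[B2] = {a: ⊤, b: 5, c: 0, d: ⊤, e: 1, f: ⊤}
Applying B3's transfer function to that IN value gives OUT[B3] (row B3 above).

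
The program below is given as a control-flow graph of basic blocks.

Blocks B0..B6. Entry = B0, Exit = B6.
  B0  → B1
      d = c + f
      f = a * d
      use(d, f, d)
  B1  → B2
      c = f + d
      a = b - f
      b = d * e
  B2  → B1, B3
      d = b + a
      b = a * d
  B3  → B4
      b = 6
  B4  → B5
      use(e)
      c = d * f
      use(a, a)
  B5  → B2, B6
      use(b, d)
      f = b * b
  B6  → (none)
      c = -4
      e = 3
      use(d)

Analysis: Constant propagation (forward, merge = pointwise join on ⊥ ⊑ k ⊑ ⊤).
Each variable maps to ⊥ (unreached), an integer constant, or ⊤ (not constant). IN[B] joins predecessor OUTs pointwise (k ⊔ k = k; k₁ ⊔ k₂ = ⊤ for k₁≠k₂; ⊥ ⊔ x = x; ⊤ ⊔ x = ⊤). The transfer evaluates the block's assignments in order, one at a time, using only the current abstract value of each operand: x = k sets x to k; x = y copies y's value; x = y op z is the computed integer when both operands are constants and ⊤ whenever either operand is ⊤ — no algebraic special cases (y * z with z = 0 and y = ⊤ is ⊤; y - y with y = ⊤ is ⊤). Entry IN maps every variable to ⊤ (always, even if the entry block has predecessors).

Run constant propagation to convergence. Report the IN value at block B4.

Converged values:
  B0:  IN=(all ⊤)  OUT=(all ⊤)
  B1:  IN=(all ⊤)  OUT=(all ⊤)
  B2:  IN=(all ⊤)  OUT=(all ⊤)
  B3:  IN=(all ⊤)  OUT={b:6; rest ⊤}
  B4:  IN={b:6; rest ⊤}  OUT={b:6; rest ⊤}
  B5:  IN={b:6; rest ⊤}  OUT={b:6, f:36; rest ⊤}
  B6:  IN={b:6, f:36; rest ⊤}  OUT={b:6, c:-4, e:3, f:36; rest ⊤}

Merge at B4: IN[B4] = OUT[B3] = {a: ⊤, b: 6, c: ⊤, d: ⊤, e: ⊤, f: ⊤}

Answer: {a: ⊤, b: 6, c: ⊤, d: ⊤, e: ⊤, f: ⊤}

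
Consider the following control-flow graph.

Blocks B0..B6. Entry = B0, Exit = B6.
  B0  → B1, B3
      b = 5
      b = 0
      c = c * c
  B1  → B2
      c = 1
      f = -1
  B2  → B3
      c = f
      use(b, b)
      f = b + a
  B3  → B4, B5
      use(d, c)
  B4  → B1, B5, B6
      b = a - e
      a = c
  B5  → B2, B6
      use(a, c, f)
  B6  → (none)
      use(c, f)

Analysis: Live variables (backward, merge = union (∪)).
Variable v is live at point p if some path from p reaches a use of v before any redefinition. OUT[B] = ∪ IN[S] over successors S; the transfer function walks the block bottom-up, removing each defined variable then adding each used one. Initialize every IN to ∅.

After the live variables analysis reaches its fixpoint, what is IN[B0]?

Answer: {a, c, d, e, f}

Derivation:
Fixpoint table:
  B0: | IN={a, c, d, e, f} | OUT={a, b, c, d, e, f}
  B1: | IN={a, b, d, e} | OUT={a, b, d, e, f}
  B2: | IN={a, b, d, e, f} | OUT={a, b, c, d, e, f}
  B3: | IN={a, b, c, d, e, f} | OUT={a, b, c, d, e, f}
  B4: | IN={a, c, d, e, f} | OUT={a, b, c, d, e, f}
  B5: | IN={a, b, c, d, e, f} | OUT={a, b, c, d, e, f}
  B6: | IN={c, f} | OUT={}

Merge at B0: OUT[B0] = IN[B1] ⊔ IN[B3] = {a, b, c, d, e, f}
Applying B0's transfer function to that OUT value gives IN[B0] (row B0 above).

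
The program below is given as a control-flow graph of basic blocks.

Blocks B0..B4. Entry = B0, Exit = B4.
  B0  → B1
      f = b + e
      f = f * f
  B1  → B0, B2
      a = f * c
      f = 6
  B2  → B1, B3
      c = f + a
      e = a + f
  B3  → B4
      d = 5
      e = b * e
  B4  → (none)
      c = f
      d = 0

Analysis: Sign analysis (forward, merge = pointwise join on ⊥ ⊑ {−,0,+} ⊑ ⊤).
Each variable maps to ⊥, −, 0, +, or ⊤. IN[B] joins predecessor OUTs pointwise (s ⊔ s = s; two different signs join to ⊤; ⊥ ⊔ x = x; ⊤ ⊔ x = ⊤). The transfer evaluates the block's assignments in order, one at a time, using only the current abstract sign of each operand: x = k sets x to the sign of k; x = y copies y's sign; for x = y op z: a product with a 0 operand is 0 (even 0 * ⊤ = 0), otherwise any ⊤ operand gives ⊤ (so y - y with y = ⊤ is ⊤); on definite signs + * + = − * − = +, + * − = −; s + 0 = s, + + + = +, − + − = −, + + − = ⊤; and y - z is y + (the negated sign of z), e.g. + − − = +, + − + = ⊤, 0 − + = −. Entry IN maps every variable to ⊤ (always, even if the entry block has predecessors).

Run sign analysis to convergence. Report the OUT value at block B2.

Answer: {a: ⊤, b: ⊤, c: ⊤, d: ⊤, e: ⊤, f: +}

Working:
Fixpoint table:
  B0:   IN=(all ⊤)   OUT=(all ⊤)
  B1:   IN=(all ⊤)   OUT={f:+; rest ⊤}
  B2:   IN={f:+; rest ⊤}   OUT={f:+; rest ⊤}
  B3:   IN={f:+; rest ⊤}   OUT={d:+, f:+; rest ⊤}
  B4:   IN={d:+, f:+; rest ⊤}   OUT={c:+, d:0, f:+; rest ⊤}

Merge at B2: IN[B2] = OUT[B1] = {a: ⊤, b: ⊤, c: ⊤, d: ⊤, e: ⊤, f: +}
Applying B2's transfer function to that IN value gives OUT[B2] (row B2 above).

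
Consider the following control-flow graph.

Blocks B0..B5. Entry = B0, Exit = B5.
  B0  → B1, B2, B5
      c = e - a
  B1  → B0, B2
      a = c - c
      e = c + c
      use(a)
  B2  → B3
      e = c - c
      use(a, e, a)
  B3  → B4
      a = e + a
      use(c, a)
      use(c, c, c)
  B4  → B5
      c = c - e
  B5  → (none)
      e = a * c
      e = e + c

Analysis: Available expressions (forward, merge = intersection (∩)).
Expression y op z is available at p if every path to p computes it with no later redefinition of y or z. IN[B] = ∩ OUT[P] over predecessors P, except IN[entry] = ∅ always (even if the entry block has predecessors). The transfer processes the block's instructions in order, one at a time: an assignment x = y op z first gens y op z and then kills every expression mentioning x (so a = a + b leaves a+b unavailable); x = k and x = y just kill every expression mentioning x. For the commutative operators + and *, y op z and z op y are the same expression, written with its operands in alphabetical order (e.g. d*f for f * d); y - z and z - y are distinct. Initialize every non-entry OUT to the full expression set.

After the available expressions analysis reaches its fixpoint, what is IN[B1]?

Answer: {e-a}

Working:
Fixpoint table:
  B0:  IN={}  OUT={e-a}
  B1:  IN={e-a}  OUT={c+c, c-c}
  B2:  IN={}  OUT={c-c}
  B3:  IN={c-c}  OUT={c-c}
  B4:  IN={c-c}  OUT={}
  B5:  IN={}  OUT={a*c}

Merge at B1: IN[B1] = OUT[B0] = {e-a}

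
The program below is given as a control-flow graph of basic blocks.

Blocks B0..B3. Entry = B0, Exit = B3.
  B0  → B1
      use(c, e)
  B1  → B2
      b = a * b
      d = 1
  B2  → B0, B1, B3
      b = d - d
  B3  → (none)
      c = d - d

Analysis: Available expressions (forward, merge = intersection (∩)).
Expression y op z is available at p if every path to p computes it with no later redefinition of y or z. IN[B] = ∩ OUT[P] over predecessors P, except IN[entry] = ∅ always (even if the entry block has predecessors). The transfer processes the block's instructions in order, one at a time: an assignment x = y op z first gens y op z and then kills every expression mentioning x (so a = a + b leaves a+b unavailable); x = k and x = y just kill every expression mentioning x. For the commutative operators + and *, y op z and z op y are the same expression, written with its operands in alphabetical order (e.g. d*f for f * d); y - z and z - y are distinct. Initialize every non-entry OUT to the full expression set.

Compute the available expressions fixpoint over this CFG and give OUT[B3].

Answer: {d-d}

Working:
Converged values:
  B0:  IN={}  OUT={}
  B1:  IN={}  OUT={}
  B2:  IN={}  OUT={d-d}
  B3:  IN={d-d}  OUT={d-d}

Merge at B3: IN[B3] = OUT[B2] = {d-d}
Applying B3's transfer function to that IN value gives OUT[B3] (row B3 above).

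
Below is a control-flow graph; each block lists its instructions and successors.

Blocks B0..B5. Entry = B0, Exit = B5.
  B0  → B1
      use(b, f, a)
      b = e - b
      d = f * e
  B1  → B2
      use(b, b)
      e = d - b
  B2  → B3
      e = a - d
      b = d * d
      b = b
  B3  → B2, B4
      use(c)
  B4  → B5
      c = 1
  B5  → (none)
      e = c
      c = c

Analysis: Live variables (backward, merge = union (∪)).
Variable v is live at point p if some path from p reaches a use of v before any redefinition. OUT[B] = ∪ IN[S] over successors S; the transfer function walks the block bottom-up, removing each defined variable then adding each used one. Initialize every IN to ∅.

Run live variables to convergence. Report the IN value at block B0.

Converged values:
  B0:   IN={a, b, c, e, f}   OUT={a, b, c, d}
  B1:   IN={a, b, c, d}   OUT={a, c, d}
  B2:   IN={a, c, d}   OUT={a, c, d}
  B3:   IN={a, c, d}   OUT={a, c, d}
  B4:   IN={}   OUT={c}
  B5:   IN={c}   OUT={}

Merge at B0: OUT[B0] = IN[B1] = {a, b, c, d}
Applying B0's transfer function to that OUT value gives IN[B0] (row B0 above).

Answer: {a, b, c, e, f}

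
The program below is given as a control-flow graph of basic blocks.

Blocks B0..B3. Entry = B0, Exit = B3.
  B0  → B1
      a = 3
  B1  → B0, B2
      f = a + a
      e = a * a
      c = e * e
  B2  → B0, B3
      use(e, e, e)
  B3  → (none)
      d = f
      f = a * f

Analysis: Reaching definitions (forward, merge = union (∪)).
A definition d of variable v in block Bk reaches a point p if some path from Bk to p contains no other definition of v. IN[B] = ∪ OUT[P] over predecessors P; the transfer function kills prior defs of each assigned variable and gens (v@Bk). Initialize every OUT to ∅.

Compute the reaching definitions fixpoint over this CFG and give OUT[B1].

Converged values:
  B0:   IN={a@B0, c@B1, e@B1, f@B1}   OUT={a@B0, c@B1, e@B1, f@B1}
  B1:   IN={a@B0, c@B1, e@B1, f@B1}   OUT={a@B0, c@B1, e@B1, f@B1}
  B2:   IN={a@B0, c@B1, e@B1, f@B1}   OUT={a@B0, c@B1, e@B1, f@B1}
  B3:   IN={a@B0, c@B1, e@B1, f@B1}   OUT={a@B0, c@B1, d@B3, e@B1, f@B3}

Merge at B1: IN[B1] = OUT[B0] = {a@B0, c@B1, e@B1, f@B1}
Applying B1's transfer function to that IN value gives OUT[B1] (row B1 above).

Answer: {a@B0, c@B1, e@B1, f@B1}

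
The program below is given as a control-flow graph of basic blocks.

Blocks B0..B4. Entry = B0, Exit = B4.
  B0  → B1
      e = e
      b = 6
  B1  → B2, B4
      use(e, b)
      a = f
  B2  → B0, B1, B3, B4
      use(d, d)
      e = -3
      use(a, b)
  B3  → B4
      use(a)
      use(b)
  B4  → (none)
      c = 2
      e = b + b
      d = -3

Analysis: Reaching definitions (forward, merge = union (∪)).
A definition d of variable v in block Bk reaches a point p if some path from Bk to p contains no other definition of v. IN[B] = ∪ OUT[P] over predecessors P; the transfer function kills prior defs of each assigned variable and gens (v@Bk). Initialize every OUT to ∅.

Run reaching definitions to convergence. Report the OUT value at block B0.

Converged values:
  B0:   IN={a@B1, b@B0, e@B2}   OUT={a@B1, b@B0, e@B0}
  B1:   IN={a@B1, b@B0, e@B0, e@B2}   OUT={a@B1, b@B0, e@B0, e@B2}
  B2:   IN={a@B1, b@B0, e@B0, e@B2}   OUT={a@B1, b@B0, e@B2}
  B3:   IN={a@B1, b@B0, e@B2}   OUT={a@B1, b@B0, e@B2}
  B4:   IN={a@B1, b@B0, e@B0, e@B2}   OUT={a@B1, b@B0, c@B4, d@B4, e@B4}

Merge at B0 (entry node, so the boundary value {} is joined with the incoming edge(s)): IN[B0] = {} ⊔ OUT[B2] = {a@B1, b@B0, e@B2}
Applying B0's transfer function to that IN value gives OUT[B0] (row B0 above).

Answer: {a@B1, b@B0, e@B0}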